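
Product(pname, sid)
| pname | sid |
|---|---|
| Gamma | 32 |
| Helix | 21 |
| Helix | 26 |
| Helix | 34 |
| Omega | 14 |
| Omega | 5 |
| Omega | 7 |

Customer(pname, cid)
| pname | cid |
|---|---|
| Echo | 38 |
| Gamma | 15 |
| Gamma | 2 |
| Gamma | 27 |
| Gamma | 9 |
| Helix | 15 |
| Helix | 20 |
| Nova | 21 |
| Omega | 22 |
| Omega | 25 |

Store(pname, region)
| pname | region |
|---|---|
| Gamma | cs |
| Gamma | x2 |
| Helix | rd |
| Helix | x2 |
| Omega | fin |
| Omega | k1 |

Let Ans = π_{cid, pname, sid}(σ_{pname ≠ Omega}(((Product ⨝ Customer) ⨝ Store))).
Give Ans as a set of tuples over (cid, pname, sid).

Natural join on pname: {(Gamma, 32, 15), (Gamma, 32, 2), (Gamma, 32, 27), (Gamma, 32, 9), (Helix, 21, 15), (Helix, 21, 20), (Helix, 26, 15), (Helix, 26, 20), (Helix, 34, 15), (Helix, 34, 20), (Omega, 14, 22), (Omega, 14, 25), (Omega, 5, 22), (Omega, 5, 25), (Omega, 7, 22), (Omega, 7, 25)}
Natural join on pname: {(Gamma, 32, 15, cs), (Gamma, 32, 15, x2), (Gamma, 32, 2, cs), (Gamma, 32, 2, x2), (Gamma, 32, 27, cs), (Gamma, 32, 27, x2), (Gamma, 32, 9, cs), (Gamma, 32, 9, x2), (Helix, 21, 15, rd), (Helix, 21, 15, x2), (Helix, 21, 20, rd), (Helix, 21, 20, x2), (Helix, 26, 15, rd), (Helix, 26, 15, x2), (Helix, 26, 20, rd), (Helix, 26, 20, x2), (Helix, 34, 15, rd), (Helix, 34, 15, x2), (Helix, 34, 20, rd), (Helix, 34, 20, x2), (Omega, 14, 22, fin), (Omega, 14, 22, k1), (Omega, 14, 25, fin), (Omega, 14, 25, k1), (Omega, 5, 22, fin), (Omega, 5, 22, k1), (Omega, 5, 25, fin), (Omega, 5, 25, k1), (Omega, 7, 22, fin), (Omega, 7, 22, k1), (Omega, 7, 25, fin), (Omega, 7, 25, k1)}
Selection pname ≠ Omega: {(Gamma, 32, 15, cs), (Gamma, 32, 15, x2), (Gamma, 32, 2, cs), (Gamma, 32, 2, x2), (Gamma, 32, 27, cs), (Gamma, 32, 27, x2), (Gamma, 32, 9, cs), (Gamma, 32, 9, x2), (Helix, 21, 15, rd), (Helix, 21, 15, x2), (Helix, 21, 20, rd), (Helix, 21, 20, x2), (Helix, 26, 15, rd), (Helix, 26, 15, x2), (Helix, 26, 20, rd), (Helix, 26, 20, x2), (Helix, 34, 15, rd), (Helix, 34, 15, x2), (Helix, 34, 20, rd), (Helix, 34, 20, x2)}
Projecting to cid, pname, sid (10 duplicate(s) eliminated): {(15, Gamma, 32), (15, Helix, 21), (15, Helix, 26), (15, Helix, 34), (2, Gamma, 32), (20, Helix, 21), (20, Helix, 26), (20, Helix, 34), (27, Gamma, 32), (9, Gamma, 32)}

{(15, Gamma, 32), (15, Helix, 21), (15, Helix, 26), (15, Helix, 34), (2, Gamma, 32), (20, Helix, 21), (20, Helix, 26), (20, Helix, 34), (27, Gamma, 32), (9, Gamma, 32)}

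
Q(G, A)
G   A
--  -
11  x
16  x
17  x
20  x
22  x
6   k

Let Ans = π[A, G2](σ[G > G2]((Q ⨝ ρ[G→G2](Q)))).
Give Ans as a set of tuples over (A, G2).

{(x, 11), (x, 16), (x, 17), (x, 20)}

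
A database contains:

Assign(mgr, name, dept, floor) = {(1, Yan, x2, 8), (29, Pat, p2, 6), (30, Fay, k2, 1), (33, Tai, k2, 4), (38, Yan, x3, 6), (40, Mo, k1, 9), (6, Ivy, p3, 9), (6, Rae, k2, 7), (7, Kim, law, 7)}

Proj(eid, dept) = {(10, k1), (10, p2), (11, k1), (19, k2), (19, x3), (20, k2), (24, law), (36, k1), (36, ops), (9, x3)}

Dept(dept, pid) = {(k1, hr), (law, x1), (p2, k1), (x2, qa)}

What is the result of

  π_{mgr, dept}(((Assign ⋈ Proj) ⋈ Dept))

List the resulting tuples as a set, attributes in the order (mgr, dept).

Natural join on dept: {(29, Pat, p2, 6, 10), (30, Fay, k2, 1, 19), (30, Fay, k2, 1, 20), (33, Tai, k2, 4, 19), (33, Tai, k2, 4, 20), (38, Yan, x3, 6, 19), (38, Yan, x3, 6, 9), (40, Mo, k1, 9, 10), (40, Mo, k1, 9, 11), (40, Mo, k1, 9, 36), (6, Rae, k2, 7, 19), (6, Rae, k2, 7, 20), (7, Kim, law, 7, 24)}
Natural join on dept: {(29, Pat, p2, 6, 10, k1), (40, Mo, k1, 9, 10, hr), (40, Mo, k1, 9, 11, hr), (40, Mo, k1, 9, 36, hr), (7, Kim, law, 7, 24, x1)}
π_{mgr, dept} gives {(29, p2), (40, k1), (7, law)} (2 duplicate(s) eliminated).

{(29, p2), (40, k1), (7, law)}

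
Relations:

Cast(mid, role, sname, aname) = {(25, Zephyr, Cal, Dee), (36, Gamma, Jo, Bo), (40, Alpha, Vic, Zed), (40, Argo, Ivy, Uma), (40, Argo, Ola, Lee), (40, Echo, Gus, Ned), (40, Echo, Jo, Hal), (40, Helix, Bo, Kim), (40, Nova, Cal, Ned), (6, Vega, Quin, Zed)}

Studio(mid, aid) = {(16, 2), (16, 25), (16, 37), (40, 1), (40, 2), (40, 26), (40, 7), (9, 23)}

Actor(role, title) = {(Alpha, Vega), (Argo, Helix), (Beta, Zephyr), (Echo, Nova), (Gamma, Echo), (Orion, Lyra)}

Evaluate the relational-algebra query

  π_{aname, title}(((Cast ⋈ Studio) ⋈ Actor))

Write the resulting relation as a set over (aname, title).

Natural join on mid: {(40, Alpha, Vic, Zed, 1), (40, Alpha, Vic, Zed, 2), (40, Alpha, Vic, Zed, 26), (40, Alpha, Vic, Zed, 7), (40, Argo, Ivy, Uma, 1), (40, Argo, Ivy, Uma, 2), (40, Argo, Ivy, Uma, 26), (40, Argo, Ivy, Uma, 7), (40, Argo, Ola, Lee, 1), (40, Argo, Ola, Lee, 2), (40, Argo, Ola, Lee, 26), (40, Argo, Ola, Lee, 7), (40, Echo, Gus, Ned, 1), (40, Echo, Gus, Ned, 2), (40, Echo, Gus, Ned, 26), (40, Echo, Gus, Ned, 7), (40, Echo, Jo, Hal, 1), (40, Echo, Jo, Hal, 2), (40, Echo, Jo, Hal, 26), (40, Echo, Jo, Hal, 7), (40, Helix, Bo, Kim, 1), (40, Helix, Bo, Kim, 2), (40, Helix, Bo, Kim, 26), (40, Helix, Bo, Kim, 7), (40, Nova, Cal, Ned, 1), (40, Nova, Cal, Ned, 2), (40, Nova, Cal, Ned, 26), (40, Nova, Cal, Ned, 7)}
Natural join on role: {(40, Alpha, Vic, Zed, 1, Vega), (40, Alpha, Vic, Zed, 2, Vega), (40, Alpha, Vic, Zed, 26, Vega), (40, Alpha, Vic, Zed, 7, Vega), (40, Argo, Ivy, Uma, 1, Helix), (40, Argo, Ivy, Uma, 2, Helix), (40, Argo, Ivy, Uma, 26, Helix), (40, Argo, Ivy, Uma, 7, Helix), (40, Argo, Ola, Lee, 1, Helix), (40, Argo, Ola, Lee, 2, Helix), (40, Argo, Ola, Lee, 26, Helix), (40, Argo, Ola, Lee, 7, Helix), (40, Echo, Gus, Ned, 1, Nova), (40, Echo, Gus, Ned, 2, Nova), (40, Echo, Gus, Ned, 26, Nova), (40, Echo, Gus, Ned, 7, Nova), (40, Echo, Jo, Hal, 1, Nova), (40, Echo, Jo, Hal, 2, Nova), (40, Echo, Jo, Hal, 26, Nova), (40, Echo, Jo, Hal, 7, Nova)}
π[aname, title]: project onto (aname, title) (15 duplicate(s) eliminated) → {(Hal, Nova), (Lee, Helix), (Ned, Nova), (Uma, Helix), (Zed, Vega)}

{(Hal, Nova), (Lee, Helix), (Ned, Nova), (Uma, Helix), (Zed, Vega)}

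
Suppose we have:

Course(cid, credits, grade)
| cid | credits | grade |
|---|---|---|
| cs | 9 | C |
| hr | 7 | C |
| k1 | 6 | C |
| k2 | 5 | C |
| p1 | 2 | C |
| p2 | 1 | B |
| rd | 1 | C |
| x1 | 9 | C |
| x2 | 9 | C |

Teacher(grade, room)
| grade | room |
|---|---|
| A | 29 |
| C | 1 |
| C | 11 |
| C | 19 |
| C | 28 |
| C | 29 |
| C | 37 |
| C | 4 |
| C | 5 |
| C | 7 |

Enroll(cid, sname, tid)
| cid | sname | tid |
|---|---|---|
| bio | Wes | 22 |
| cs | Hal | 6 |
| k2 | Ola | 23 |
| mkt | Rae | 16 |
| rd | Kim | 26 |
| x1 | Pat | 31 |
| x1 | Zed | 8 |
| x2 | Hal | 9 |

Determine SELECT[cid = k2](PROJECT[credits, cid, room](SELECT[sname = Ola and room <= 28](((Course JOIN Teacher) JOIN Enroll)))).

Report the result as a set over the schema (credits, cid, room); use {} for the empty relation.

{(5, k2, 1), (5, k2, 11), (5, k2, 19), (5, k2, 28), (5, k2, 4), (5, k2, 5), (5, k2, 7)}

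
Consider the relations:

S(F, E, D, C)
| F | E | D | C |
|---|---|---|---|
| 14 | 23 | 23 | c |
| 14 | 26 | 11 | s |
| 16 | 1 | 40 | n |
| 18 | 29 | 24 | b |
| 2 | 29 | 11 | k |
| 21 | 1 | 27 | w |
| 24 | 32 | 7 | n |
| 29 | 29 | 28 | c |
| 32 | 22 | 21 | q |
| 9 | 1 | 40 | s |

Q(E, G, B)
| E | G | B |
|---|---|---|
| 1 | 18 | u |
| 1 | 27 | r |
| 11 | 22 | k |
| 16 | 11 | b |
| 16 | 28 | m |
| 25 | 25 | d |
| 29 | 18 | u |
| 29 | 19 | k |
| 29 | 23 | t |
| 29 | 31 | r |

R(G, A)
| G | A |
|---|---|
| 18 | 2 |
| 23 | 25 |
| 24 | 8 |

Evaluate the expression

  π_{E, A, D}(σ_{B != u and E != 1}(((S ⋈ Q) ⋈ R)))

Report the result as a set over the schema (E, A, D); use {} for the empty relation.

Natural join on E: {(16, 1, 40, n, 18, u), (16, 1, 40, n, 27, r), (18, 29, 24, b, 18, u), (18, 29, 24, b, 19, k), (18, 29, 24, b, 23, t), (18, 29, 24, b, 31, r), (2, 29, 11, k, 18, u), (2, 29, 11, k, 19, k), (2, 29, 11, k, 23, t), (2, 29, 11, k, 31, r), (21, 1, 27, w, 18, u), (21, 1, 27, w, 27, r), (29, 29, 28, c, 18, u), (29, 29, 28, c, 19, k), (29, 29, 28, c, 23, t), (29, 29, 28, c, 31, r), (9, 1, 40, s, 18, u), (9, 1, 40, s, 27, r)}
Natural join on G: {(16, 1, 40, n, 18, u, 2), (18, 29, 24, b, 18, u, 2), (18, 29, 24, b, 23, t, 25), (2, 29, 11, k, 18, u, 2), (2, 29, 11, k, 23, t, 25), (21, 1, 27, w, 18, u, 2), (29, 29, 28, c, 18, u, 2), (29, 29, 28, c, 23, t, 25), (9, 1, 40, s, 18, u, 2)}
Filtering on B != u and E != 1 leaves {(18, 29, 24, b, 23, t, 25), (2, 29, 11, k, 23, t, 25), (29, 29, 28, c, 23, t, 25)}.
π_{E, A, D} gives {(29, 25, 11), (29, 25, 24), (29, 25, 28)}.

{(29, 25, 11), (29, 25, 24), (29, 25, 28)}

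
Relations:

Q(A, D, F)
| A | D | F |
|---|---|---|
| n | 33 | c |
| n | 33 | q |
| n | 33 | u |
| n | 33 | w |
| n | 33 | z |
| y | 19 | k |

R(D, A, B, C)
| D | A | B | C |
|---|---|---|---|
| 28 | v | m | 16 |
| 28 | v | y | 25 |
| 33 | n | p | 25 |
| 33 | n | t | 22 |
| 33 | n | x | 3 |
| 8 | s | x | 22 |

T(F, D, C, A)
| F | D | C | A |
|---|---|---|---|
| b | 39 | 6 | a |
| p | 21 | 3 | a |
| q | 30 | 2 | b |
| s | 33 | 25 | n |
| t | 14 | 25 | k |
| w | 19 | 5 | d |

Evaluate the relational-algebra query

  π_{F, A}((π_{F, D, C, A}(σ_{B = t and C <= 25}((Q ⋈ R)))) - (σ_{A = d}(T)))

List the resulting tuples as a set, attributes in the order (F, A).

Joining Q and R on A, D yields {(n, 33, c, p, 25), (n, 33, c, t, 22), (n, 33, c, x, 3), (n, 33, q, p, 25), (n, 33, q, t, 22), (n, 33, q, x, 3), (n, 33, u, p, 25), (n, 33, u, t, 22), (n, 33, u, x, 3), (n, 33, w, p, 25), (n, 33, w, t, 22), (n, 33, w, x, 3), (n, 33, z, p, 25), (n, 33, z, t, 22), (n, 33, z, x, 3)}.
Apply σ_{B = t and C <= 25}; surviving tuples: {(n, 33, c, t, 22), (n, 33, q, t, 22), (n, 33, u, t, 22), (n, 33, w, t, 22), (n, 33, z, t, 22)}
π_{F, D, C, A} gives {(c, 33, 22, n), (q, 33, 22, n), (u, 33, 22, n), (w, 33, 22, n), (z, 33, 22, n)}.
Apply σ_{A = d}; surviving tuples: {(w, 19, 5, d)}
Set difference of the two operands is {(c, 33, 22, n), (q, 33, 22, n), (u, 33, 22, n), (w, 33, 22, n), (z, 33, 22, n)}.
π_{F, A} gives {(c, n), (q, n), (u, n), (w, n), (z, n)}.

{(c, n), (q, n), (u, n), (w, n), (z, n)}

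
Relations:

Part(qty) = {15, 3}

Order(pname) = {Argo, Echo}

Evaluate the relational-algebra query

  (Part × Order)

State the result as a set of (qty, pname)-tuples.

{(15, Argo), (15, Echo), (3, Argo), (3, Echo)}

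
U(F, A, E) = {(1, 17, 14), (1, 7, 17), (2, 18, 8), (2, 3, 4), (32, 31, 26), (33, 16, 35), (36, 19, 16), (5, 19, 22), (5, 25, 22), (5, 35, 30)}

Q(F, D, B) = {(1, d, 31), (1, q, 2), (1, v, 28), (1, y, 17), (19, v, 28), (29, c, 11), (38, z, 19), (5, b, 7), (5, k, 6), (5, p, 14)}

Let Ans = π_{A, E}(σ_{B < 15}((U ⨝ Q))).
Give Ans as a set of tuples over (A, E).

Joining U and Q on F yields {(1, 17, 14, d, 31), (1, 17, 14, q, 2), (1, 17, 14, v, 28), (1, 17, 14, y, 17), (1, 7, 17, d, 31), (1, 7, 17, q, 2), (1, 7, 17, v, 28), (1, 7, 17, y, 17), (5, 19, 22, b, 7), (5, 19, 22, k, 6), (5, 19, 22, p, 14), (5, 25, 22, b, 7), (5, 25, 22, k, 6), (5, 25, 22, p, 14), (5, 35, 30, b, 7), (5, 35, 30, k, 6), (5, 35, 30, p, 14)}.
Selection B < 15: {(1, 17, 14, q, 2), (1, 7, 17, q, 2), (5, 19, 22, b, 7), (5, 19, 22, k, 6), (5, 19, 22, p, 14), (5, 25, 22, b, 7), (5, 25, 22, k, 6), (5, 25, 22, p, 14), (5, 35, 30, b, 7), (5, 35, 30, k, 6), (5, 35, 30, p, 14)}
π[A, E]: project onto (A, E) (6 duplicate(s) eliminated) → {(17, 14), (19, 22), (25, 22), (35, 30), (7, 17)}

{(17, 14), (19, 22), (25, 22), (35, 30), (7, 17)}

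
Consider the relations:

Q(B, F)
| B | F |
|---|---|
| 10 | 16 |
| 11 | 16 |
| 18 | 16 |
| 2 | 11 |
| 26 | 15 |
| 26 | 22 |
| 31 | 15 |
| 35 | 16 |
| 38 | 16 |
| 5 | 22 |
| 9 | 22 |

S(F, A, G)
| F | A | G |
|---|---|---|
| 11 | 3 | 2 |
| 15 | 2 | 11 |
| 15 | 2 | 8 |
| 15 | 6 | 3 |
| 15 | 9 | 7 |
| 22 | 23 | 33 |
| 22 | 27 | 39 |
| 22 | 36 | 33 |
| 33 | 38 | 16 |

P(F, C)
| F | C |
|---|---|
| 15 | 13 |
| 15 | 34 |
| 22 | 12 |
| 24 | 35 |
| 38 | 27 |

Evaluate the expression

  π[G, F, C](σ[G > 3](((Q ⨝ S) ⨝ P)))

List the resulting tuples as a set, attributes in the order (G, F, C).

Q ⋈ S (natural join on F): {(2, 11, 3, 2), (26, 15, 2, 11), (26, 15, 2, 8), (26, 15, 6, 3), (26, 15, 9, 7), (26, 22, 23, 33), (26, 22, 27, 39), (26, 22, 36, 33), (31, 15, 2, 11), (31, 15, 2, 8), (31, 15, 6, 3), (31, 15, 9, 7), (5, 22, 23, 33), (5, 22, 27, 39), (5, 22, 36, 33), (9, 22, 23, 33), (9, 22, 27, 39), (9, 22, 36, 33)}
(Q ⨝ S) ⋈ P (natural join on F): {(26, 15, 2, 11, 13), (26, 15, 2, 11, 34), (26, 15, 2, 8, 13), (26, 15, 2, 8, 34), (26, 15, 6, 3, 13), (26, 15, 6, 3, 34), (26, 15, 9, 7, 13), (26, 15, 9, 7, 34), (26, 22, 23, 33, 12), (26, 22, 27, 39, 12), (26, 22, 36, 33, 12), (31, 15, 2, 11, 13), (31, 15, 2, 11, 34), (31, 15, 2, 8, 13), (31, 15, 2, 8, 34), (31, 15, 6, 3, 13), (31, 15, 6, 3, 34), (31, 15, 9, 7, 13), (31, 15, 9, 7, 34), (5, 22, 23, 33, 12), (5, 22, 27, 39, 12), (5, 22, 36, 33, 12), (9, 22, 23, 33, 12), (9, 22, 27, 39, 12), (9, 22, 36, 33, 12)}
σ[G > 3]: keep tuples satisfying G > 3 → {(26, 15, 2, 11, 13), (26, 15, 2, 11, 34), (26, 15, 2, 8, 13), (26, 15, 2, 8, 34), (26, 15, 9, 7, 13), (26, 15, 9, 7, 34), (26, 22, 23, 33, 12), (26, 22, 27, 39, 12), (26, 22, 36, 33, 12), (31, 15, 2, 11, 13), (31, 15, 2, 11, 34), (31, 15, 2, 8, 13), (31, 15, 2, 8, 34), (31, 15, 9, 7, 13), (31, 15, 9, 7, 34), (5, 22, 23, 33, 12), (5, 22, 27, 39, 12), (5, 22, 36, 33, 12), (9, 22, 23, 33, 12), (9, 22, 27, 39, 12), (9, 22, 36, 33, 12)}
π_{G, F, C} gives {(11, 15, 13), (11, 15, 34), (33, 22, 12), (39, 22, 12), (7, 15, 13), (7, 15, 34), (8, 15, 13), (8, 15, 34)} (13 duplicate(s) eliminated).

{(11, 15, 13), (11, 15, 34), (33, 22, 12), (39, 22, 12), (7, 15, 13), (7, 15, 34), (8, 15, 13), (8, 15, 34)}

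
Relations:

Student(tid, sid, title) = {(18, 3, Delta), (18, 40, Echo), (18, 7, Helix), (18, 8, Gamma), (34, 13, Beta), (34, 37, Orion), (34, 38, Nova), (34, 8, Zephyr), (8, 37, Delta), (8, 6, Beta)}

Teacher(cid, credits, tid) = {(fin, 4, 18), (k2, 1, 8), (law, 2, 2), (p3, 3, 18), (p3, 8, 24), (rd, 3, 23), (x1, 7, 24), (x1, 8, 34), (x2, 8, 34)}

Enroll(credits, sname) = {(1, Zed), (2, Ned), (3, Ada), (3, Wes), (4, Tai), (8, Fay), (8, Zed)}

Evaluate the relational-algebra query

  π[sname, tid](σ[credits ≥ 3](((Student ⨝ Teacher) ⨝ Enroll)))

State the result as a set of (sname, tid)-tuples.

{(Ada, 18), (Fay, 34), (Tai, 18), (Wes, 18), (Zed, 34)}

Natural join on tid: {(18, 3, Delta, fin, 4), (18, 3, Delta, p3, 3), (18, 40, Echo, fin, 4), (18, 40, Echo, p3, 3), (18, 7, Helix, fin, 4), (18, 7, Helix, p3, 3), (18, 8, Gamma, fin, 4), (18, 8, Gamma, p3, 3), (34, 13, Beta, x1, 8), (34, 13, Beta, x2, 8), (34, 37, Orion, x1, 8), (34, 37, Orion, x2, 8), (34, 38, Nova, x1, 8), (34, 38, Nova, x2, 8), (34, 8, Zephyr, x1, 8), (34, 8, Zephyr, x2, 8), (8, 37, Delta, k2, 1), (8, 6, Beta, k2, 1)}
Natural join on credits: {(18, 3, Delta, fin, 4, Tai), (18, 3, Delta, p3, 3, Ada), (18, 3, Delta, p3, 3, Wes), (18, 40, Echo, fin, 4, Tai), (18, 40, Echo, p3, 3, Ada), (18, 40, Echo, p3, 3, Wes), (18, 7, Helix, fin, 4, Tai), (18, 7, Helix, p3, 3, Ada), (18, 7, Helix, p3, 3, Wes), (18, 8, Gamma, fin, 4, Tai), (18, 8, Gamma, p3, 3, Ada), (18, 8, Gamma, p3, 3, Wes), (34, 13, Beta, x1, 8, Fay), (34, 13, Beta, x1, 8, Zed), (34, 13, Beta, x2, 8, Fay), (34, 13, Beta, x2, 8, Zed), (34, 37, Orion, x1, 8, Fay), (34, 37, Orion, x1, 8, Zed), (34, 37, Orion, x2, 8, Fay), (34, 37, Orion, x2, 8, Zed), (34, 38, Nova, x1, 8, Fay), (34, 38, Nova, x1, 8, Zed), (34, 38, Nova, x2, 8, Fay), (34, 38, Nova, x2, 8, Zed), (34, 8, Zephyr, x1, 8, Fay), (34, 8, Zephyr, x1, 8, Zed), (34, 8, Zephyr, x2, 8, Fay), (34, 8, Zephyr, x2, 8, Zed), (8, 37, Delta, k2, 1, Zed), (8, 6, Beta, k2, 1, Zed)}
Selection credits ≥ 3: {(18, 3, Delta, fin, 4, Tai), (18, 3, Delta, p3, 3, Ada), (18, 3, Delta, p3, 3, Wes), (18, 40, Echo, fin, 4, Tai), (18, 40, Echo, p3, 3, Ada), (18, 40, Echo, p3, 3, Wes), (18, 7, Helix, fin, 4, Tai), (18, 7, Helix, p3, 3, Ada), (18, 7, Helix, p3, 3, Wes), (18, 8, Gamma, fin, 4, Tai), (18, 8, Gamma, p3, 3, Ada), (18, 8, Gamma, p3, 3, Wes), (34, 13, Beta, x1, 8, Fay), (34, 13, Beta, x1, 8, Zed), (34, 13, Beta, x2, 8, Fay), (34, 13, Beta, x2, 8, Zed), (34, 37, Orion, x1, 8, Fay), (34, 37, Orion, x1, 8, Zed), (34, 37, Orion, x2, 8, Fay), (34, 37, Orion, x2, 8, Zed), (34, 38, Nova, x1, 8, Fay), (34, 38, Nova, x1, 8, Zed), (34, 38, Nova, x2, 8, Fay), (34, 38, Nova, x2, 8, Zed), (34, 8, Zephyr, x1, 8, Fay), (34, 8, Zephyr, x1, 8, Zed), (34, 8, Zephyr, x2, 8, Fay), (34, 8, Zephyr, x2, 8, Zed)}
π_{sname, tid} gives {(Ada, 18), (Fay, 34), (Tai, 18), (Wes, 18), (Zed, 34)} (23 duplicate(s) eliminated).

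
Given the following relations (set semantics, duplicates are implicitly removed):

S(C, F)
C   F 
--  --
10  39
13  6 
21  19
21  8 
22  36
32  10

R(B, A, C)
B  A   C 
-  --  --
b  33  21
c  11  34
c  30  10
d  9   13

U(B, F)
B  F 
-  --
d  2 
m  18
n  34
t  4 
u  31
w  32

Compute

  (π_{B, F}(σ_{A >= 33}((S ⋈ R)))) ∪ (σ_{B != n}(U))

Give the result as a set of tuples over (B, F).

Joining S and R on C yields {(10, 39, c, 30), (13, 6, d, 9), (21, 19, b, 33), (21, 8, b, 33)}.
Selection A >= 33: {(21, 19, b, 33), (21, 8, b, 33)}
π_{B, F} gives {(b, 19), (b, 8)}.
Selection B != n: {(d, 2), (m, 18), (t, 4), (u, 31), (w, 32)}
Set union of the two operands is {(b, 19), (b, 8), (d, 2), (m, 18), (t, 4), (u, 31), (w, 32)}.

{(b, 19), (b, 8), (d, 2), (m, 18), (t, 4), (u, 31), (w, 32)}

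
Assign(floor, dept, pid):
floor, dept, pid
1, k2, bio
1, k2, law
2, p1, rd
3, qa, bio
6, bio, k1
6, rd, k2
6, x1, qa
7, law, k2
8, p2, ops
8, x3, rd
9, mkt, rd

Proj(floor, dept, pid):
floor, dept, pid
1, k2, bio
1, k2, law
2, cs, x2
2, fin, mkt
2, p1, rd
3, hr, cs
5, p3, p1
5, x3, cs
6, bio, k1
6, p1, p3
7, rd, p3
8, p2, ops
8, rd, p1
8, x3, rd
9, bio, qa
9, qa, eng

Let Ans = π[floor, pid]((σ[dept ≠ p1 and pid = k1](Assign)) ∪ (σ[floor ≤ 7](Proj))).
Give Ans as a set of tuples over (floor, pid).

Apply σ_{dept ≠ p1 and pid = k1}; surviving tuples: {(6, bio, k1)}
Apply σ_{floor ≤ 7}; surviving tuples: {(1, k2, bio), (1, k2, law), (2, cs, x2), (2, fin, mkt), (2, p1, rd), (3, hr, cs), (5, p3, p1), (5, x3, cs), (6, bio, k1), (6, p1, p3), (7, rd, p3)}
Union: {(6, bio, k1)} with {(1, k2, bio), (1, k2, law), (2, cs, x2), (2, fin, mkt), (2, p1, rd), (3, hr, cs), (5, p3, p1), (5, x3, cs), (6, bio, k1), (6, p1, p3), (7, rd, p3)} → {(1, k2, bio), (1, k2, law), (2, cs, x2), (2, fin, mkt), (2, p1, rd), (3, hr, cs), (5, p3, p1), (5, x3, cs), (6, bio, k1), (6, p1, p3), (7, rd, p3)}
π_{floor, pid} gives {(1, bio), (1, law), (2, mkt), (2, rd), (2, x2), (3, cs), (5, cs), (5, p1), (6, k1), (6, p3), (7, p3)}.

{(1, bio), (1, law), (2, mkt), (2, rd), (2, x2), (3, cs), (5, cs), (5, p1), (6, k1), (6, p3), (7, p3)}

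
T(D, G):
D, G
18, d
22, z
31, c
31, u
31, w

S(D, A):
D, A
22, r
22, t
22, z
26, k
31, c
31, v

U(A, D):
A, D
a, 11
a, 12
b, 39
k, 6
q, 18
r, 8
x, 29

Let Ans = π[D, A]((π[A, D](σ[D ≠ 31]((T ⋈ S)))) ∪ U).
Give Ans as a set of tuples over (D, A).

Natural join on D: {(22, z, r), (22, z, t), (22, z, z), (31, c, c), (31, c, v), (31, u, c), (31, u, v), (31, w, c), (31, w, v)}
Apply σ_{D ≠ 31}; surviving tuples: {(22, z, r), (22, z, t), (22, z, z)}
π[A, D]: project onto (A, D) → {(r, 22), (t, 22), (z, 22)}
Union: {(r, 22), (t, 22), (z, 22)} with {(a, 11), (a, 12), (b, 39), (k, 6), (q, 18), (r, 8), (x, 29)} → {(a, 11), (a, 12), (b, 39), (k, 6), (q, 18), (r, 22), (r, 8), (t, 22), (x, 29), (z, 22)}
π[D, A]: project onto (D, A) → {(11, a), (12, a), (18, q), (22, r), (22, t), (22, z), (29, x), (39, b), (6, k), (8, r)}

{(11, a), (12, a), (18, q), (22, r), (22, t), (22, z), (29, x), (39, b), (6, k), (8, r)}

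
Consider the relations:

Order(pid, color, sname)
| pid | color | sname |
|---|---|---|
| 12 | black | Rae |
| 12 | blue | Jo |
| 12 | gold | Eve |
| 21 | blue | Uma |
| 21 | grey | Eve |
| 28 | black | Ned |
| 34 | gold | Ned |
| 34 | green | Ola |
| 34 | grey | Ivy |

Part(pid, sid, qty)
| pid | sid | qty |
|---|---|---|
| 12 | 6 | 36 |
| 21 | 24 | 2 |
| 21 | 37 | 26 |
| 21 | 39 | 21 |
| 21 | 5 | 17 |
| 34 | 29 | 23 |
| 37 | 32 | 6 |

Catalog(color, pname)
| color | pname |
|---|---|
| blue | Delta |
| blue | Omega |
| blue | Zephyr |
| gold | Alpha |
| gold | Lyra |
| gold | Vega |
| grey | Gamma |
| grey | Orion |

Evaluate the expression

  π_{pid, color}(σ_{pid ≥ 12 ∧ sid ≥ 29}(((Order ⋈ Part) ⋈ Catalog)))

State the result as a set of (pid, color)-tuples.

{(21, blue), (21, grey), (34, gold), (34, grey)}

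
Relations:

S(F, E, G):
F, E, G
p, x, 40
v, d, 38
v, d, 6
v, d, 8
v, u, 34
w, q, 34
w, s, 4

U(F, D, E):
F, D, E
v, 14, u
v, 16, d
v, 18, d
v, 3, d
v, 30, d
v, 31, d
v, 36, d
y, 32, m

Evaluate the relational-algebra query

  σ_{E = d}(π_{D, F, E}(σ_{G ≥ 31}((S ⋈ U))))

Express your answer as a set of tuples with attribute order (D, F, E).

{(16, v, d), (18, v, d), (3, v, d), (30, v, d), (31, v, d), (36, v, d)}

Joining S and U on F, E yields {(v, d, 38, 16), (v, d, 38, 18), (v, d, 38, 3), (v, d, 38, 30), (v, d, 38, 31), (v, d, 38, 36), (v, d, 6, 16), (v, d, 6, 18), (v, d, 6, 3), (v, d, 6, 30), (v, d, 6, 31), (v, d, 6, 36), (v, d, 8, 16), (v, d, 8, 18), (v, d, 8, 3), (v, d, 8, 30), (v, d, 8, 31), (v, d, 8, 36), (v, u, 34, 14)}.
Selection G ≥ 31: {(v, d, 38, 16), (v, d, 38, 18), (v, d, 38, 3), (v, d, 38, 30), (v, d, 38, 31), (v, d, 38, 36), (v, u, 34, 14)}
Projecting to D, F, E: {(14, v, u), (16, v, d), (18, v, d), (3, v, d), (30, v, d), (31, v, d), (36, v, d)}
Selection E = d: {(16, v, d), (18, v, d), (3, v, d), (30, v, d), (31, v, d), (36, v, d)}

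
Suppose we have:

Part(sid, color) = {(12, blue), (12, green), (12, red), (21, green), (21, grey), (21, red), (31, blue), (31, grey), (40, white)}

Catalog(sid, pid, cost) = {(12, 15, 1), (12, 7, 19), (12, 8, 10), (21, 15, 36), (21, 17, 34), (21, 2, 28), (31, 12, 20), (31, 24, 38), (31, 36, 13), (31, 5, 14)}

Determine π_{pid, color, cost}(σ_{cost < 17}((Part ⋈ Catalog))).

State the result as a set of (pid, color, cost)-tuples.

{(15, blue, 1), (15, green, 1), (15, red, 1), (36, blue, 13), (36, grey, 13), (5, blue, 14), (5, grey, 14), (8, blue, 10), (8, green, 10), (8, red, 10)}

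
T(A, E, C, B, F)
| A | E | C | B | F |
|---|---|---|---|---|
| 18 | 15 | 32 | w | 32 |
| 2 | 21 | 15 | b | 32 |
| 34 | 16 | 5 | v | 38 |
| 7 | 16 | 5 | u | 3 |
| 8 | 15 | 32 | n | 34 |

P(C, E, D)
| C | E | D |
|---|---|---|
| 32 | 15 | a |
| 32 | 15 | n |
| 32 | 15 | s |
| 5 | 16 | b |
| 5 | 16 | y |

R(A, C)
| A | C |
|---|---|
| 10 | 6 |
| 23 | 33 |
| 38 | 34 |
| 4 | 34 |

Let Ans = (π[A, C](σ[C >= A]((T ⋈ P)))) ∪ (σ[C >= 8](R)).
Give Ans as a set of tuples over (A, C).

{(18, 32), (23, 33), (38, 34), (4, 34), (8, 32)}

Joining T and P on E, C yields {(18, 15, 32, w, 32, a), (18, 15, 32, w, 32, n), (18, 15, 32, w, 32, s), (34, 16, 5, v, 38, b), (34, 16, 5, v, 38, y), (7, 16, 5, u, 3, b), (7, 16, 5, u, 3, y), (8, 15, 32, n, 34, a), (8, 15, 32, n, 34, n), (8, 15, 32, n, 34, s)}.
σ[C >= A]: keep tuples satisfying C >= A → {(18, 15, 32, w, 32, a), (18, 15, 32, w, 32, n), (18, 15, 32, w, 32, s), (8, 15, 32, n, 34, a), (8, 15, 32, n, 34, n), (8, 15, 32, n, 34, s)}
π_{A, C} gives {(18, 32), (8, 32)} (4 duplicate(s) eliminated).
σ[C >= 8]: keep tuples satisfying C >= 8 → {(23, 33), (38, 34), (4, 34)}
Set union of the two operands is {(18, 32), (23, 33), (38, 34), (4, 34), (8, 32)}.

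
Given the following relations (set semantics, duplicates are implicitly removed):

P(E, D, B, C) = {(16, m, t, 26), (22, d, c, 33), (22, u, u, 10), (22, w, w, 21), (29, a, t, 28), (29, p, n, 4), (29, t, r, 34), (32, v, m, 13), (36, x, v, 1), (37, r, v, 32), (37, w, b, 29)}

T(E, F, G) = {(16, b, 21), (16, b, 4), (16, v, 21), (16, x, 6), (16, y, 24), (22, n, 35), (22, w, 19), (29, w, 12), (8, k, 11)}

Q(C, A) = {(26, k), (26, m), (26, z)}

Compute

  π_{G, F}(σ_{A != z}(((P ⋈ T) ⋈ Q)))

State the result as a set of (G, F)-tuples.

P ⋈ T (natural join on E): {(16, m, t, 26, b, 21), (16, m, t, 26, b, 4), (16, m, t, 26, v, 21), (16, m, t, 26, x, 6), (16, m, t, 26, y, 24), (22, d, c, 33, n, 35), (22, d, c, 33, w, 19), (22, u, u, 10, n, 35), (22, u, u, 10, w, 19), (22, w, w, 21, n, 35), (22, w, w, 21, w, 19), (29, a, t, 28, w, 12), (29, p, n, 4, w, 12), (29, t, r, 34, w, 12)}
(P ⋈ T) ⋈ Q (natural join on C): {(16, m, t, 26, b, 21, k), (16, m, t, 26, b, 21, m), (16, m, t, 26, b, 21, z), (16, m, t, 26, b, 4, k), (16, m, t, 26, b, 4, m), (16, m, t, 26, b, 4, z), (16, m, t, 26, v, 21, k), (16, m, t, 26, v, 21, m), (16, m, t, 26, v, 21, z), (16, m, t, 26, x, 6, k), (16, m, t, 26, x, 6, m), (16, m, t, 26, x, 6, z), (16, m, t, 26, y, 24, k), (16, m, t, 26, y, 24, m), (16, m, t, 26, y, 24, z)}
σ[A != z]: keep tuples satisfying A != z → {(16, m, t, 26, b, 21, k), (16, m, t, 26, b, 21, m), (16, m, t, 26, b, 4, k), (16, m, t, 26, b, 4, m), (16, m, t, 26, v, 21, k), (16, m, t, 26, v, 21, m), (16, m, t, 26, x, 6, k), (16, m, t, 26, x, 6, m), (16, m, t, 26, y, 24, k), (16, m, t, 26, y, 24, m)}
π[G, F]: project onto (G, F) (5 duplicate(s) eliminated) → {(21, b), (21, v), (24, y), (4, b), (6, x)}

{(21, b), (21, v), (24, y), (4, b), (6, x)}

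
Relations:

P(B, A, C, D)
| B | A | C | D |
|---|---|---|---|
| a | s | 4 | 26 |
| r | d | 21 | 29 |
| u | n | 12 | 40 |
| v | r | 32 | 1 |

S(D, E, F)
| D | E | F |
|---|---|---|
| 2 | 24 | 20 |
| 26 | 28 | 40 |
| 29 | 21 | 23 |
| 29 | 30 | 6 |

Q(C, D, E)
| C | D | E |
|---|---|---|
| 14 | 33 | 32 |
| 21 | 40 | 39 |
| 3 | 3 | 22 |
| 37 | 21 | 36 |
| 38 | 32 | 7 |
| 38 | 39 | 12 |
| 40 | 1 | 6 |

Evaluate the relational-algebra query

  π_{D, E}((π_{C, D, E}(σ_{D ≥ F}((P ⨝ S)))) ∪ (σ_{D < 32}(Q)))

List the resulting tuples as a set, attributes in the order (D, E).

Joining P and S on D yields {(a, s, 4, 26, 28, 40), (r, d, 21, 29, 21, 23), (r, d, 21, 29, 30, 6)}.
σ[D ≥ F]: keep tuples satisfying D ≥ F → {(r, d, 21, 29, 21, 23), (r, d, 21, 29, 30, 6)}
Keep only column(s) C, D, E: {(21, 29, 21), (21, 29, 30)}
σ[D < 32]: keep tuples satisfying D < 32 → {(3, 3, 22), (37, 21, 36), (40, 1, 6)}
Set union of the two operands is {(21, 29, 21), (21, 29, 30), (3, 3, 22), (37, 21, 36), (40, 1, 6)}.
Keep only column(s) D, E: {(1, 6), (21, 36), (29, 21), (29, 30), (3, 22)}

{(1, 6), (21, 36), (29, 21), (29, 30), (3, 22)}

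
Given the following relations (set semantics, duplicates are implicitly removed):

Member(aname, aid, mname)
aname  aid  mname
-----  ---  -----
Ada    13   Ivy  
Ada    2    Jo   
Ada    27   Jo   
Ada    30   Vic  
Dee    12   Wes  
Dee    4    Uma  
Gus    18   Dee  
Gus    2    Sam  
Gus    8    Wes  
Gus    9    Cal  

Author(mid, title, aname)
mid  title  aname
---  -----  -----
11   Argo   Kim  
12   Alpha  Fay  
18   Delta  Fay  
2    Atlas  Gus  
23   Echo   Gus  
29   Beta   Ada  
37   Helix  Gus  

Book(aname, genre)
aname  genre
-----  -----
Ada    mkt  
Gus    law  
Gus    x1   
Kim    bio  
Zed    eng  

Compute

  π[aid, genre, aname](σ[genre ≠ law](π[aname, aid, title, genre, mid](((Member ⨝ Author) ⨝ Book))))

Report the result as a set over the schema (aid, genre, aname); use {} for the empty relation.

{(13, mkt, Ada), (18, x1, Gus), (2, mkt, Ada), (2, x1, Gus), (27, mkt, Ada), (30, mkt, Ada), (8, x1, Gus), (9, x1, Gus)}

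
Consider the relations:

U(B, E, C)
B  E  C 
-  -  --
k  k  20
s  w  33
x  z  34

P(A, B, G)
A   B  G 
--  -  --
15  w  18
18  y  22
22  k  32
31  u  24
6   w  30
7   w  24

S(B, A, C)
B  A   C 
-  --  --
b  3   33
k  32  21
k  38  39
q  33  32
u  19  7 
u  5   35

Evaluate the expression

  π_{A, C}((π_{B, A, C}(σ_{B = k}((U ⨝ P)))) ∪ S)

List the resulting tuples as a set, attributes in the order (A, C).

{(19, 7), (22, 20), (3, 33), (32, 21), (33, 32), (38, 39), (5, 35)}

U ⋈ P (natural join on B): {(k, k, 20, 22, 32)}
Apply σ_{B = k}; surviving tuples: {(k, k, 20, 22, 32)}
π_{B, A, C} gives {(k, 22, 20)}.
Taking the union: {(b, 3, 33), (k, 22, 20), (k, 32, 21), (k, 38, 39), (q, 33, 32), (u, 19, 7), (u, 5, 35)}
π_{A, C} gives {(19, 7), (22, 20), (3, 33), (32, 21), (33, 32), (38, 39), (5, 35)}.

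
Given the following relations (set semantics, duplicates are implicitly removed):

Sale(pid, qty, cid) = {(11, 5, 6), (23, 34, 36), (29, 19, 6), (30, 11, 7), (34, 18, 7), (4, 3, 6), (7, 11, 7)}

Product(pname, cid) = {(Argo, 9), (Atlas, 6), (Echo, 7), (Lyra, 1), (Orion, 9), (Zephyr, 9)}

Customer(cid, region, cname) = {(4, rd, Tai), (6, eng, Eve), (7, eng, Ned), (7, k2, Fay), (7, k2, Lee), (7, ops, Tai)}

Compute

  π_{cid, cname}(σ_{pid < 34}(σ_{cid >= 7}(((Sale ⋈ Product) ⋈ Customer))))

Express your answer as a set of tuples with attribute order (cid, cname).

Natural join on cid: {(11, 5, 6, Atlas), (29, 19, 6, Atlas), (30, 11, 7, Echo), (34, 18, 7, Echo), (4, 3, 6, Atlas), (7, 11, 7, Echo)}
Natural join on cid: {(11, 5, 6, Atlas, eng, Eve), (29, 19, 6, Atlas, eng, Eve), (30, 11, 7, Echo, eng, Ned), (30, 11, 7, Echo, k2, Fay), (30, 11, 7, Echo, k2, Lee), (30, 11, 7, Echo, ops, Tai), (34, 18, 7, Echo, eng, Ned), (34, 18, 7, Echo, k2, Fay), (34, 18, 7, Echo, k2, Lee), (34, 18, 7, Echo, ops, Tai), (4, 3, 6, Atlas, eng, Eve), (7, 11, 7, Echo, eng, Ned), (7, 11, 7, Echo, k2, Fay), (7, 11, 7, Echo, k2, Lee), (7, 11, 7, Echo, ops, Tai)}
σ[cid >= 7]: keep tuples satisfying cid >= 7 → {(30, 11, 7, Echo, eng, Ned), (30, 11, 7, Echo, k2, Fay), (30, 11, 7, Echo, k2, Lee), (30, 11, 7, Echo, ops, Tai), (34, 18, 7, Echo, eng, Ned), (34, 18, 7, Echo, k2, Fay), (34, 18, 7, Echo, k2, Lee), (34, 18, 7, Echo, ops, Tai), (7, 11, 7, Echo, eng, Ned), (7, 11, 7, Echo, k2, Fay), (7, 11, 7, Echo, k2, Lee), (7, 11, 7, Echo, ops, Tai)}
σ[pid < 34]: keep tuples satisfying pid < 34 → {(30, 11, 7, Echo, eng, Ned), (30, 11, 7, Echo, k2, Fay), (30, 11, 7, Echo, k2, Lee), (30, 11, 7, Echo, ops, Tai), (7, 11, 7, Echo, eng, Ned), (7, 11, 7, Echo, k2, Fay), (7, 11, 7, Echo, k2, Lee), (7, 11, 7, Echo, ops, Tai)}
π[cid, cname]: project onto (cid, cname) (4 duplicate(s) eliminated) → {(7, Fay), (7, Lee), (7, Ned), (7, Tai)}

{(7, Fay), (7, Lee), (7, Ned), (7, Tai)}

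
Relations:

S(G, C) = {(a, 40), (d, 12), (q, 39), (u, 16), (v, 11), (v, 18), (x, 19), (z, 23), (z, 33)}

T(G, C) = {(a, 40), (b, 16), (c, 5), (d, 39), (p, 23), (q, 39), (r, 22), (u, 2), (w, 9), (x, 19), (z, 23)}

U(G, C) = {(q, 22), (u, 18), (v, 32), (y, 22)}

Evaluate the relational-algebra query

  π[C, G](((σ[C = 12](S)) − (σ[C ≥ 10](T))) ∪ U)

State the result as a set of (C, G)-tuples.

{(12, d), (18, u), (22, q), (22, y), (32, v)}

Selection C = 12: {(d, 12)}
Selection C ≥ 10: {(a, 40), (b, 16), (d, 39), (p, 23), (q, 39), (r, 22), (x, 19), (z, 23)}
Difference: {(d, 12)} with {(a, 40), (b, 16), (d, 39), (p, 23), (q, 39), (r, 22), (x, 19), (z, 23)} → {(d, 12)}
Union: {(d, 12)} with {(q, 22), (u, 18), (v, 32), (y, 22)} → {(d, 12), (q, 22), (u, 18), (v, 32), (y, 22)}
Keep only column(s) C, G: {(12, d), (18, u), (22, q), (22, y), (32, v)}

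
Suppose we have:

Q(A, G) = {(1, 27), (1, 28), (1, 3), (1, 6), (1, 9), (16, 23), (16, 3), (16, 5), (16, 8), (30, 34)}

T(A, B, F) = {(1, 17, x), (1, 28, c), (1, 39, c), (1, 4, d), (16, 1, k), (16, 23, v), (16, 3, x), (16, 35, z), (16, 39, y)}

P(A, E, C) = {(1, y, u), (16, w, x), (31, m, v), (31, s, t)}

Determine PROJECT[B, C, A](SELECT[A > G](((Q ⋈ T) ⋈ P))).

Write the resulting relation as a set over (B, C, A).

Natural join on A: {(1, 27, 17, x), (1, 27, 28, c), (1, 27, 39, c), (1, 27, 4, d), (1, 28, 17, x), (1, 28, 28, c), (1, 28, 39, c), (1, 28, 4, d), (1, 3, 17, x), (1, 3, 28, c), (1, 3, 39, c), (1, 3, 4, d), (1, 6, 17, x), (1, 6, 28, c), (1, 6, 39, c), (1, 6, 4, d), (1, 9, 17, x), (1, 9, 28, c), (1, 9, 39, c), (1, 9, 4, d), (16, 23, 1, k), (16, 23, 23, v), (16, 23, 3, x), (16, 23, 35, z), (16, 23, 39, y), (16, 3, 1, k), (16, 3, 23, v), (16, 3, 3, x), (16, 3, 35, z), (16, 3, 39, y), (16, 5, 1, k), (16, 5, 23, v), (16, 5, 3, x), (16, 5, 35, z), (16, 5, 39, y), (16, 8, 1, k), (16, 8, 23, v), (16, 8, 3, x), (16, 8, 35, z), (16, 8, 39, y)}
Natural join on A: {(1, 27, 17, x, y, u), (1, 27, 28, c, y, u), (1, 27, 39, c, y, u), (1, 27, 4, d, y, u), (1, 28, 17, x, y, u), (1, 28, 28, c, y, u), (1, 28, 39, c, y, u), (1, 28, 4, d, y, u), (1, 3, 17, x, y, u), (1, 3, 28, c, y, u), (1, 3, 39, c, y, u), (1, 3, 4, d, y, u), (1, 6, 17, x, y, u), (1, 6, 28, c, y, u), (1, 6, 39, c, y, u), (1, 6, 4, d, y, u), (1, 9, 17, x, y, u), (1, 9, 28, c, y, u), (1, 9, 39, c, y, u), (1, 9, 4, d, y, u), (16, 23, 1, k, w, x), (16, 23, 23, v, w, x), (16, 23, 3, x, w, x), (16, 23, 35, z, w, x), (16, 23, 39, y, w, x), (16, 3, 1, k, w, x), (16, 3, 23, v, w, x), (16, 3, 3, x, w, x), (16, 3, 35, z, w, x), (16, 3, 39, y, w, x), (16, 5, 1, k, w, x), (16, 5, 23, v, w, x), (16, 5, 3, x, w, x), (16, 5, 35, z, w, x), (16, 5, 39, y, w, x), (16, 8, 1, k, w, x), (16, 8, 23, v, w, x), (16, 8, 3, x, w, x), (16, 8, 35, z, w, x), (16, 8, 39, y, w, x)}
σ[A > G]: keep tuples satisfying A > G → {(16, 3, 1, k, w, x), (16, 3, 23, v, w, x), (16, 3, 3, x, w, x), (16, 3, 35, z, w, x), (16, 3, 39, y, w, x), (16, 5, 1, k, w, x), (16, 5, 23, v, w, x), (16, 5, 3, x, w, x), (16, 5, 35, z, w, x), (16, 5, 39, y, w, x), (16, 8, 1, k, w, x), (16, 8, 23, v, w, x), (16, 8, 3, x, w, x), (16, 8, 35, z, w, x), (16, 8, 39, y, w, x)}
π[B, C, A]: project onto (B, C, A) (10 duplicate(s) eliminated) → {(1, x, 16), (23, x, 16), (3, x, 16), (35, x, 16), (39, x, 16)}

{(1, x, 16), (23, x, 16), (3, x, 16), (35, x, 16), (39, x, 16)}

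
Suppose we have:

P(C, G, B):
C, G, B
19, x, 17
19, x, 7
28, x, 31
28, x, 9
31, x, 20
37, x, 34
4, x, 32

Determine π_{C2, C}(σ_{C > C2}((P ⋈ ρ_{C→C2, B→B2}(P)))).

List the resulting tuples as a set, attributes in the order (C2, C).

ρ[C→C2, B→B2]: schema becomes (C2, G, B2); tuples unchanged.
Joining P and ρ_{C→C2, B→B2}(P) on G yields {(19, x, 17, 19, 17), (19, x, 17, 19, 7), (19, x, 17, 28, 31), (19, x, 17, 28, 9), (19, x, 17, 31, 20), (19, x, 17, 37, 34), (19, x, 17, 4, 32), (19, x, 7, 19, 17), (19, x, 7, 19, 7), (19, x, 7, 28, 31), (19, x, 7, 28, 9), (19, x, 7, 31, 20), (19, x, 7, 37, 34), (19, x, 7, 4, 32), (28, x, 31, 19, 17), (28, x, 31, 19, 7), (28, x, 31, 28, 31), (28, x, 31, 28, 9), (28, x, 31, 31, 20), (28, x, 31, 37, 34), (28, x, 31, 4, 32), (28, x, 9, 19, 17), (28, x, 9, 19, 7), (28, x, 9, 28, 31), (28, x, 9, 28, 9), (28, x, 9, 31, 20), (28, x, 9, 37, 34), (28, x, 9, 4, 32), (31, x, 20, 19, 17), (31, x, 20, 19, 7), (31, x, 20, 28, 31), (31, x, 20, 28, 9), (31, x, 20, 31, 20), (31, x, 20, 37, 34), (31, x, 20, 4, 32), (37, x, 34, 19, 17), (37, x, 34, 19, 7), (37, x, 34, 28, 31), (37, x, 34, 28, 9), (37, x, 34, 31, 20), (37, x, 34, 37, 34), (37, x, 34, 4, 32), (4, x, 32, 19, 17), (4, x, 32, 19, 7), (4, x, 32, 28, 31), (4, x, 32, 28, 9), (4, x, 32, 31, 20), (4, x, 32, 37, 34), (4, x, 32, 4, 32)}.
σ[C > C2]: keep tuples satisfying C > C2 → {(19, x, 17, 4, 32), (19, x, 7, 4, 32), (28, x, 31, 19, 17), (28, x, 31, 19, 7), (28, x, 31, 4, 32), (28, x, 9, 19, 17), (28, x, 9, 19, 7), (28, x, 9, 4, 32), (31, x, 20, 19, 17), (31, x, 20, 19, 7), (31, x, 20, 28, 31), (31, x, 20, 28, 9), (31, x, 20, 4, 32), (37, x, 34, 19, 17), (37, x, 34, 19, 7), (37, x, 34, 28, 31), (37, x, 34, 28, 9), (37, x, 34, 31, 20), (37, x, 34, 4, 32)}
Keep only column(s) C2, C (9 duplicate(s) eliminated): {(19, 28), (19, 31), (19, 37), (28, 31), (28, 37), (31, 37), (4, 19), (4, 28), (4, 31), (4, 37)}

{(19, 28), (19, 31), (19, 37), (28, 31), (28, 37), (31, 37), (4, 19), (4, 28), (4, 31), (4, 37)}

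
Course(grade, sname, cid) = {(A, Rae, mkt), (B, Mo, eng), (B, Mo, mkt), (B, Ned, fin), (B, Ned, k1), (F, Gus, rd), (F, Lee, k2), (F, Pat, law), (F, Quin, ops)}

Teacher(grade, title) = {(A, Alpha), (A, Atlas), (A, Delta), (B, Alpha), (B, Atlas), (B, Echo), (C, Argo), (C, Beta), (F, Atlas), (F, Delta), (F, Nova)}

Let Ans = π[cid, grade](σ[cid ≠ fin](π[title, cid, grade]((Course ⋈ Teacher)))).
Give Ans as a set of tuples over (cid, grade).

Course ⋈ Teacher (natural join on grade): {(A, Rae, mkt, Alpha), (A, Rae, mkt, Atlas), (A, Rae, mkt, Delta), (B, Mo, eng, Alpha), (B, Mo, eng, Atlas), (B, Mo, eng, Echo), (B, Mo, mkt, Alpha), (B, Mo, mkt, Atlas), (B, Mo, mkt, Echo), (B, Ned, fin, Alpha), (B, Ned, fin, Atlas), (B, Ned, fin, Echo), (B, Ned, k1, Alpha), (B, Ned, k1, Atlas), (B, Ned, k1, Echo), (F, Gus, rd, Atlas), (F, Gus, rd, Delta), (F, Gus, rd, Nova), (F, Lee, k2, Atlas), (F, Lee, k2, Delta), (F, Lee, k2, Nova), (F, Pat, law, Atlas), (F, Pat, law, Delta), (F, Pat, law, Nova), (F, Quin, ops, Atlas), (F, Quin, ops, Delta), (F, Quin, ops, Nova)}
Projecting to title, cid, grade: {(Alpha, eng, B), (Alpha, fin, B), (Alpha, k1, B), (Alpha, mkt, A), (Alpha, mkt, B), (Atlas, eng, B), (Atlas, fin, B), (Atlas, k1, B), (Atlas, k2, F), (Atlas, law, F), (Atlas, mkt, A), (Atlas, mkt, B), (Atlas, ops, F), (Atlas, rd, F), (Delta, k2, F), (Delta, law, F), (Delta, mkt, A), (Delta, ops, F), (Delta, rd, F), (Echo, eng, B), (Echo, fin, B), (Echo, k1, B), (Echo, mkt, B), (Nova, k2, F), (Nova, law, F), (Nova, ops, F), (Nova, rd, F)}
Filtering on cid ≠ fin leaves {(Alpha, eng, B), (Alpha, k1, B), (Alpha, mkt, A), (Alpha, mkt, B), (Atlas, eng, B), (Atlas, k1, B), (Atlas, k2, F), (Atlas, law, F), (Atlas, mkt, A), (Atlas, mkt, B), (Atlas, ops, F), (Atlas, rd, F), (Delta, k2, F), (Delta, law, F), (Delta, mkt, A), (Delta, ops, F), (Delta, rd, F), (Echo, eng, B), (Echo, k1, B), (Echo, mkt, B), (Nova, k2, F), (Nova, law, F), (Nova, ops, F), (Nova, rd, F)}.
Projecting to cid, grade (16 duplicate(s) eliminated): {(eng, B), (k1, B), (k2, F), (law, F), (mkt, A), (mkt, B), (ops, F), (rd, F)}

{(eng, B), (k1, B), (k2, F), (law, F), (mkt, A), (mkt, B), (ops, F), (rd, F)}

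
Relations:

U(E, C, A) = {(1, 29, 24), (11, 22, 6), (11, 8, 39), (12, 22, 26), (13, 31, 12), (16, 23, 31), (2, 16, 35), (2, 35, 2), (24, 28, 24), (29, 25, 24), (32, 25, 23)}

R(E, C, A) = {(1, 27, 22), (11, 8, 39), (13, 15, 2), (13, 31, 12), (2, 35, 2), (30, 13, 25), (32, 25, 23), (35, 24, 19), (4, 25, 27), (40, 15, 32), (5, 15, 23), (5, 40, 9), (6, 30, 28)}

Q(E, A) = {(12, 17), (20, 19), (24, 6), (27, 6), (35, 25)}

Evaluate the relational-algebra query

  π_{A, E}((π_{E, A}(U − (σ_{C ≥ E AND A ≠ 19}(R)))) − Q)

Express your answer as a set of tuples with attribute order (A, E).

{(23, 32), (24, 1), (24, 24), (24, 29), (26, 12), (31, 16), (35, 2), (39, 11), (6, 11)}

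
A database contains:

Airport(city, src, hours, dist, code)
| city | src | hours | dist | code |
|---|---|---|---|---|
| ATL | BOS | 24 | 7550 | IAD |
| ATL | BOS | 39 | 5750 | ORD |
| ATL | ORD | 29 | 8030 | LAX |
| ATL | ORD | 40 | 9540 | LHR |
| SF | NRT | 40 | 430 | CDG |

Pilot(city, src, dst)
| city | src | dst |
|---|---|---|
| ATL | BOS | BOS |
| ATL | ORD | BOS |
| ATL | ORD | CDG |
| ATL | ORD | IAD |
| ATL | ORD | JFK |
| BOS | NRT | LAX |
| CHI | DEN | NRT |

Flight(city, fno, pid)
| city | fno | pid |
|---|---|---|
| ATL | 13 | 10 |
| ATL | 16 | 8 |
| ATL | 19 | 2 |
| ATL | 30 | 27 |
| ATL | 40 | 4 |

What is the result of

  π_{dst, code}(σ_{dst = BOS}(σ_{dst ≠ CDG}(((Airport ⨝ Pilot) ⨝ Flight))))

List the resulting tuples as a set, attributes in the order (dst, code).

{(BOS, IAD), (BOS, LAX), (BOS, LHR), (BOS, ORD)}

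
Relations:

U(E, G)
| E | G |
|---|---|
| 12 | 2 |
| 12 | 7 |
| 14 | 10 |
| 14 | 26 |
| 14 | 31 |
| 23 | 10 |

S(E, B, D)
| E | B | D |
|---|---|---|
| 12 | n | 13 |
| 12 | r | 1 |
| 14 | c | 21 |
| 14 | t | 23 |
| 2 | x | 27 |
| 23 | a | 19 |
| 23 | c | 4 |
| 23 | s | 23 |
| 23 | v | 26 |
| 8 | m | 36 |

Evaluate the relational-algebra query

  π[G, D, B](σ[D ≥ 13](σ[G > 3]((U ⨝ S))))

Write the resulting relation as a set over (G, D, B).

Joining U and S on E yields {(12, 2, n, 13), (12, 2, r, 1), (12, 7, n, 13), (12, 7, r, 1), (14, 10, c, 21), (14, 10, t, 23), (14, 26, c, 21), (14, 26, t, 23), (14, 31, c, 21), (14, 31, t, 23), (23, 10, a, 19), (23, 10, c, 4), (23, 10, s, 23), (23, 10, v, 26)}.
Filtering on G > 3 leaves {(12, 7, n, 13), (12, 7, r, 1), (14, 10, c, 21), (14, 10, t, 23), (14, 26, c, 21), (14, 26, t, 23), (14, 31, c, 21), (14, 31, t, 23), (23, 10, a, 19), (23, 10, c, 4), (23, 10, s, 23), (23, 10, v, 26)}.
Filtering on D ≥ 13 leaves {(12, 7, n, 13), (14, 10, c, 21), (14, 10, t, 23), (14, 26, c, 21), (14, 26, t, 23), (14, 31, c, 21), (14, 31, t, 23), (23, 10, a, 19), (23, 10, s, 23), (23, 10, v, 26)}.
π[G, D, B]: project onto (G, D, B) → {(10, 19, a), (10, 21, c), (10, 23, s), (10, 23, t), (10, 26, v), (26, 21, c), (26, 23, t), (31, 21, c), (31, 23, t), (7, 13, n)}

{(10, 19, a), (10, 21, c), (10, 23, s), (10, 23, t), (10, 26, v), (26, 21, c), (26, 23, t), (31, 21, c), (31, 23, t), (7, 13, n)}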